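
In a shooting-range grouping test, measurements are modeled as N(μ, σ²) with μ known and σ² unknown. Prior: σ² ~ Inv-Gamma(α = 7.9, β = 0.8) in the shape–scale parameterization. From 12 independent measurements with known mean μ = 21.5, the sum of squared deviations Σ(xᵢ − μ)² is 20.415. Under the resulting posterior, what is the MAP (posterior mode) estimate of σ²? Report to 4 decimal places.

With known mean μ and an Inverse-Gamma(α, β) prior on σ², the Normal likelihood is conjugate: posterior is Inv-Gamma(α + n/2, β + Σ(xᵢ−μ)²/2).
Posterior: Inv-Gamma(7.9 + 12/2, 0.8 + 20.415/2) = Inv-Gamma(13.90, 11.0075).
Mode = β/(α+1) = 11.0075/14.90 = 0.7388.

0.7388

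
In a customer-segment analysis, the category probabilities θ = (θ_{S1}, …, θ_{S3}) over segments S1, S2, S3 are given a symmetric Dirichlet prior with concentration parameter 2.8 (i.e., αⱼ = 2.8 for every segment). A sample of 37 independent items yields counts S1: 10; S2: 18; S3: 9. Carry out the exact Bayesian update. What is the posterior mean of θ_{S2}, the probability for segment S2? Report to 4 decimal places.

0.4581

The Dirichlet prior is conjugate to the Multinomial likelihood: each posterior αⱼ = prior αⱼ + observed count nⱼ.
Posterior concentration: (12.8, 20.8, 11.8), total = 45.4.
E[θ_{S2}|data] = α_{S2}/Σα = 20.8/45.4 = 0.4581.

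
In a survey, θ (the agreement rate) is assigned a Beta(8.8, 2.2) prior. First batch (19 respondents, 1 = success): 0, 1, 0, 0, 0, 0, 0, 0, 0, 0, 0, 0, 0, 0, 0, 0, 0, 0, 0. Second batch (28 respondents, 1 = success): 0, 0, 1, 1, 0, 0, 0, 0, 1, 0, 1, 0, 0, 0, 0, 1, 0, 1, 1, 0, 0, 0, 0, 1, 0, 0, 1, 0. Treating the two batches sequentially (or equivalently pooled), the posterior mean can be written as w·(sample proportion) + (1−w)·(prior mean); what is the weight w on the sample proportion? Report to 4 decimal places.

0.8103

The Beta prior is conjugate to a Binomial/Bernoulli likelihood; the update adds successes to α and failures to β.
Total number of respondents: n = 19 + 28 = 47.
Posterior mean = (α₀+k)/(α₀+β₀+n) = [n/(α₀+β₀+n)]·(k/n) + [(α₀+β₀)/(α₀+β₀+n)]·α₀/(α₀+β₀), so only n and the prior enter the weight.
The weight on the data is w = n/(α₀+β₀+n) = 47/(8.8+2.2+47) = 47/58.0 = 0.8103.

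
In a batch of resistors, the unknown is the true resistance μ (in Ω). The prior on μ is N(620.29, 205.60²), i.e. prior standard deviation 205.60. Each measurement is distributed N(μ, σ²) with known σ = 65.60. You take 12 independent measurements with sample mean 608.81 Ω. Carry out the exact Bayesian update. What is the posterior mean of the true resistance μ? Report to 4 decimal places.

608.9066

For Normal data with known variance σ², a Normal(μ₀, σ₀²) prior on μ is conjugate. Posterior precision = 1/σ₀² + n/σ²; posterior mean is the precision-weighted average of μ₀ and x̄.
n·x̄ = 12·608.81 = 7305.72.
σ₀² = 205.60² = 42271.36, σ² = 65.60² = 4303.36; σ² + n·σ₀² = 4303.36 + 12·42271.36 = 511559.68.
Posterior mean = (μ₀/σ₀² + n·x̄/σ²)/(1/σ₀² + n/σ²) = (σ²·μ₀ + σ₀²·n·x̄)/(σ² + n·σ₀²) = (4303.36·620.29 + 42271.36·7305.72)/511559.68 = 311492051.3536/511559.68 = 608.9066.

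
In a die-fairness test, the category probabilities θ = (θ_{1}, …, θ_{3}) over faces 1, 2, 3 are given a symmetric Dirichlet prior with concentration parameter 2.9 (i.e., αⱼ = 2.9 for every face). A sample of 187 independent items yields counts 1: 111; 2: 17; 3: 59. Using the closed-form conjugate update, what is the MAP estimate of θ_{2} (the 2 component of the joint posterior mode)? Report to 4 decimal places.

The Dirichlet prior is conjugate to the Multinomial likelihood: each posterior αⱼ = prior αⱼ + observed count nⱼ.
Posterior concentration: (113.9, 19.9, 61.9), total = 195.7.
Joint mode component: (α_{2}−1)/(Σα−K) = 18.9/192.7 = 0.0981.

0.0981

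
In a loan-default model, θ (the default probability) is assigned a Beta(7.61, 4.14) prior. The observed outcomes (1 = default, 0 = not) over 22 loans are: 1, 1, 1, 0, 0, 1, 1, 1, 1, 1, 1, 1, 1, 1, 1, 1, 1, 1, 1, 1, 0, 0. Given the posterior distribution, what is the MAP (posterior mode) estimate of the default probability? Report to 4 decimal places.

0.7751

The Beta prior is conjugate to a Binomial/Bernoulli likelihood; the update adds successes to α and failures to β.
Posterior: Beta(α+k, β+n−k) = Beta(7.61+18, 4.14+4) = Beta(25.61, 8.14).
Mode of Beta(a,b) for a,b>1 is (a−1)/(a+b−2) = 24.61/31.75 = 0.7751.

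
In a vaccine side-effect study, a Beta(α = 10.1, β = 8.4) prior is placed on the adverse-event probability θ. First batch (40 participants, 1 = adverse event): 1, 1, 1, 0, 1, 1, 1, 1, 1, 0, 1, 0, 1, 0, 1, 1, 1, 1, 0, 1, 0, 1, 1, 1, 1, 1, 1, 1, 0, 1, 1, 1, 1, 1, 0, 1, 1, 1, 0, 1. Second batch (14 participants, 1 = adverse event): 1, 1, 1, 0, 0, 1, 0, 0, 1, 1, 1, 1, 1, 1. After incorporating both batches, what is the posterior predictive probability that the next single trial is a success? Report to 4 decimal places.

The Beta prior is conjugate to a Binomial/Bernoulli likelihood; the update adds successes to α and failures to β.
After batch 1: Beta(10.1+31, 8.4+9) = Beta(41.1, 17.4).
After batch 2: Beta(41.1+10, 17.4+4) = Beta(51.1, 21.4).
For a single future Bernoulli trial, P(success | data) = α/(α+β) = 0.7048.

0.7048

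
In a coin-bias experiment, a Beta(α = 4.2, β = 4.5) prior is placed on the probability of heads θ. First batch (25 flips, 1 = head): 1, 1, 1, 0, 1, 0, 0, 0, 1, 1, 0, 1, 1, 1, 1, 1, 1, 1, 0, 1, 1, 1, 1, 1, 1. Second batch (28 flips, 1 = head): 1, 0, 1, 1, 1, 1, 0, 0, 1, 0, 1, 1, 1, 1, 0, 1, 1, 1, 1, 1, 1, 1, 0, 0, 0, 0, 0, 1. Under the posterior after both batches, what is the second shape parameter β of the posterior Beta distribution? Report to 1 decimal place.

The Beta prior is conjugate to a Binomial/Bernoulli likelihood; the update adds successes to α and failures to β.
After batch 1: Beta(4.2+19, 4.5+6) = Beta(23.2, 10.5).
After batch 2: Beta(23.2+18, 10.5+10) = Beta(41.2, 20.5).
Posterior β = 20.5.

20.5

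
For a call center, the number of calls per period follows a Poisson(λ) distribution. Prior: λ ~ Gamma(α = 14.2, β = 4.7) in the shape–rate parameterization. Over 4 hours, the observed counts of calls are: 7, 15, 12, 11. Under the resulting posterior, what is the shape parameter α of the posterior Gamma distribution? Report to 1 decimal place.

59.2

With a Gamma(shape α, rate β) prior, the Poisson likelihood is conjugate: the posterior is Gamma(α + ΣXᵢ, β + n).
Sum of counts S = 45 over n = 4 hours.
Posterior: Gamma(α+S, β+n) = Gamma(14.2+45, 4.7+4) = Gamma(59.2, 8.7).
Posterior α = 59.2.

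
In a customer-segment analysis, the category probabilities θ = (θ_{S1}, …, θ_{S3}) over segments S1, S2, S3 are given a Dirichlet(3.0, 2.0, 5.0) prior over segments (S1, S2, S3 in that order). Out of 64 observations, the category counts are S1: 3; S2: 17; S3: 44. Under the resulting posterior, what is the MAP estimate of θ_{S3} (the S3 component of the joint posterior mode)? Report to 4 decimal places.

The Dirichlet prior is conjugate to the Multinomial likelihood: each posterior αⱼ = prior αⱼ + observed count nⱼ.
Posterior concentration: (6.0, 19.0, 49.0), total = 74.0.
Joint mode component: (α_{S3}−1)/(Σα−K) = 48.0/71.0 = 0.6761.

0.6761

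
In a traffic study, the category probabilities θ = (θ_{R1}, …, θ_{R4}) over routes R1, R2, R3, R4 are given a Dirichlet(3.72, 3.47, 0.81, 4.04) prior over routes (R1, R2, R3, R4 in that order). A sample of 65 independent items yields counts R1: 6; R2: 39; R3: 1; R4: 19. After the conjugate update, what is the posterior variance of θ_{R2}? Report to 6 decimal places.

The Dirichlet prior is conjugate to the Multinomial likelihood: each posterior αⱼ = prior αⱼ + observed count nⱼ.
Posterior concentration: (9.72, 42.47, 1.81, 23.04), total = 77.04.
Var[θ_j] = α_j(Σα−α_j)/((Σα)²(Σα+1)) = 42.47·34.57/(77.04²·78.04) = 0.003170.

0.003170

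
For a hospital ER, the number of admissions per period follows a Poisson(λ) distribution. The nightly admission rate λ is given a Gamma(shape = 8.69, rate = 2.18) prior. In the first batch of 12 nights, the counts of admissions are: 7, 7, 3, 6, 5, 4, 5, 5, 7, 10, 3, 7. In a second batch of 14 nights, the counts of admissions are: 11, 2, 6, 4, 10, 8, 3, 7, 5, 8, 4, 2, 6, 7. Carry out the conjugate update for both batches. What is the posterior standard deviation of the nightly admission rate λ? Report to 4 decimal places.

0.4498

With a Gamma(shape α, rate β) prior, the Poisson likelihood is conjugate: the posterior is Gamma(α + ΣXᵢ, β + n).
Batch 1: sum of counts S = 69 over n = 12 nights.
After batch 1: Gamma(α+S, β+n) = Gamma(8.69+69, 2.18+12) = Gamma(77.69, 14.18).
Batch 2: sum of counts S = 83 over n = 14 nights.
After batch 2: Gamma(α+S, β+n) = Gamma(77.69+83, 14.18+14) = Gamma(160.69, 28.18).
SD = √α/β = √160.69/28.18 = 0.4498.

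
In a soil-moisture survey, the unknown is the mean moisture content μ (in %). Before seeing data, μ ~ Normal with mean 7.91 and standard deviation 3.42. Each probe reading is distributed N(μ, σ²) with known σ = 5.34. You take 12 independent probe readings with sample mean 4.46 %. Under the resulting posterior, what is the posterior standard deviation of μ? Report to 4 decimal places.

For Normal data with known variance σ², a Normal(μ₀, σ₀²) prior on μ is conjugate. Posterior precision = 1/σ₀² + n/σ²; posterior mean is the precision-weighted average of μ₀ and x̄.
σ₀² = 3.42² = 11.6964, σ² = 5.34² = 28.5156; σ² + n·σ₀² = 28.5156 + 12·11.6964 = 168.8724.
Posterior precision = 1/σ₀² + n/σ² = 1/11.6964 + 12/28.5156 = (σ² + n·σ₀²)/(σ₀²σ²) = 168.8724/(11.6964·28.5156); posterior variance σₙ² = σ₀²σ²/(σ² + n·σ₀²) = 11.6964·28.5156/168.8724 = 1.975041.
Posterior SD = √σₙ² = √(11.6964·28.5156/168.8724) = 1.4054.

1.4054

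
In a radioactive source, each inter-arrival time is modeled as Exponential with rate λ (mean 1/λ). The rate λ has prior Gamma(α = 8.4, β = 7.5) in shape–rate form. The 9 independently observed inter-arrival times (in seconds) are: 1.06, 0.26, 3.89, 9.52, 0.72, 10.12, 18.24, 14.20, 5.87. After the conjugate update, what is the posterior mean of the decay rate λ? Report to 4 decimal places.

With a Gamma(shape α, rate β) prior on the exponential rate λ, the posterior after n observations with total T = Σxᵢ is Gamma(α+n, β+T).
Sum of observations T = 63.88 seconds; n = 9.
Posterior: Gamma(8.4+9, 7.5+63.88) = Gamma(17.4, 71.38).
Posterior mean of λ = α/β = 17.4/71.38 = 0.2438.

0.2438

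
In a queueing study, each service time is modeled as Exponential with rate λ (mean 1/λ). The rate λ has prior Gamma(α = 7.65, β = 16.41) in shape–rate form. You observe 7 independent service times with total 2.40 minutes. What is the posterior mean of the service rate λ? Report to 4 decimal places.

0.7788

With a Gamma(shape α, rate β) prior on the exponential rate λ, the posterior after n observations with total T = Σxᵢ is Gamma(α+n, β+T).
Posterior: Gamma(7.65+7, 16.41+2.40) = Gamma(14.65, 18.81).
Posterior mean of λ = α/β = 14.65/18.81 = 0.7788.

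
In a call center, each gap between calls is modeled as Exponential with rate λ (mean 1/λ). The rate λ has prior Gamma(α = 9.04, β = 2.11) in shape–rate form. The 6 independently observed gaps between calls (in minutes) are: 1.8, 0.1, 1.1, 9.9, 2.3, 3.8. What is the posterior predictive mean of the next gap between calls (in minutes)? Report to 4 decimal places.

1.5036

With a Gamma(shape α, rate β) prior on the exponential rate λ, the posterior after n observations with total T = Σxᵢ is Gamma(α+n, β+T).
Sum of observations T = 19.0 minutes; n = 6.
Posterior: Gamma(9.04+6, 2.11+19.0) = Gamma(15.04, 21.11).
The predictive distribution for the next observation is Lomax; its mean is β/(α−1) = 21.11/14.04 = 1.5036.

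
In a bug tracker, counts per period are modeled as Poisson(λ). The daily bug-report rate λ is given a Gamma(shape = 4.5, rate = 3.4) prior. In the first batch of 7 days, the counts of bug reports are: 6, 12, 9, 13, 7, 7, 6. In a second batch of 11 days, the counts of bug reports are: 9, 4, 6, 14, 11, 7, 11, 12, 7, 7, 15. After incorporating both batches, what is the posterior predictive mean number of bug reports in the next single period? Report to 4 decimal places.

With a Gamma(shape α, rate β) prior, the Poisson likelihood is conjugate: the posterior is Gamma(α + ΣXᵢ, β + n).
Batch 1: sum of counts S = 60 over n = 7 days.
After batch 1: Gamma(α+S, β+n) = Gamma(4.5+60, 3.4+7) = Gamma(64.5, 10.4).
Batch 2: sum of counts S = 103 over n = 11 days.
After batch 2: Gamma(α+S, β+n) = Gamma(64.5+103, 10.4+11) = Gamma(167.5, 21.4).
The predictive distribution for one future period is NegBinom with mean α/β = 7.8271.

7.8271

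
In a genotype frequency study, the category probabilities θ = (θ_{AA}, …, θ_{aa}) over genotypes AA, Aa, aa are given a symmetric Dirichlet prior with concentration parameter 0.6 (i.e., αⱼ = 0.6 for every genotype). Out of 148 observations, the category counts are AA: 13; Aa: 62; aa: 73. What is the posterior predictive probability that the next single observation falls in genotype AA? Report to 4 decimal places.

The Dirichlet prior is conjugate to the Multinomial likelihood: each posterior αⱼ = prior αⱼ + observed count nⱼ.
Posterior concentration: (13.6, 62.6, 73.6), total = 149.8.
P(next = AA | data) = α_{AA}/Σα = 0.0908.

0.0908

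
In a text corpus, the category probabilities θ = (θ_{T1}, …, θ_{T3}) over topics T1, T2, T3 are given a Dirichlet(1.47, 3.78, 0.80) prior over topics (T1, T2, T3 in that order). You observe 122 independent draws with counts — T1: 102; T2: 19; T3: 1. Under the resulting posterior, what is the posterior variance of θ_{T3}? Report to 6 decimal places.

The Dirichlet prior is conjugate to the Multinomial likelihood: each posterior αⱼ = prior αⱼ + observed count nⱼ.
Posterior concentration: (103.47, 22.78, 1.80), total = 128.05.
Var[θ_j] = α_j(Σα−α_j)/((Σα)²(Σα+1)) = 1.80·126.25/(128.05²·129.05) = 0.000107.

0.000107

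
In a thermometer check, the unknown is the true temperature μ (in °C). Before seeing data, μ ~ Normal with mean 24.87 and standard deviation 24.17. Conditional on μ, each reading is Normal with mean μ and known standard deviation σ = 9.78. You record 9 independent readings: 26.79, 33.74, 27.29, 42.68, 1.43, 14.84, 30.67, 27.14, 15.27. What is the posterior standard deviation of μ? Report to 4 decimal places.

For Normal data with known variance σ², a Normal(μ₀, σ₀²) prior on μ is conjugate. Posterior precision = 1/σ₀² + n/σ²; posterior mean is the precision-weighted average of μ₀ and x̄.
σ₀² = 24.17² = 584.1889, σ² = 9.78² = 95.6484; σ² + n·σ₀² = 95.6484 + 9·584.1889 = 5353.3485.
Posterior precision = 1/σ₀² + n/σ² = 1/584.1889 + 9/95.6484 = (σ² + n·σ₀²)/(σ₀²σ²) = 5353.3485/(584.1889·95.6484); posterior variance σₙ² = σ₀²σ²/(σ² + n·σ₀²) = 584.1889·95.6484/5353.3485 = 10.437716.
Posterior SD = √σₙ² = √(584.1889·95.6484/5353.3485) = 3.2307.

3.2307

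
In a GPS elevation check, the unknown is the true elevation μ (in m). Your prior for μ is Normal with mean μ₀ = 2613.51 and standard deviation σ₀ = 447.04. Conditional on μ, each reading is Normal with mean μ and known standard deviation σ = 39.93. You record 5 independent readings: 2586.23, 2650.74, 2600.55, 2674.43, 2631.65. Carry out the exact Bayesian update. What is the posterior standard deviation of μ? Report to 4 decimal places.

For Normal data with known variance σ², a Normal(μ₀, σ₀²) prior on μ is conjugate. Posterior precision = 1/σ₀² + n/σ²; posterior mean is the precision-weighted average of μ₀ and x̄.
σ₀² = 447.04² = 199844.7616, σ² = 39.93² = 1594.4049; σ² + n·σ₀² = 1594.4049 + 5·199844.7616 = 1000818.2129.
Posterior precision = 1/σ₀² + n/σ² = 1/199844.7616 + 5/1594.4049 = (σ² + n·σ₀²)/(σ₀²σ²) = 1000818.2129/(199844.7616·1594.4049); posterior variance σₙ² = σ₀²σ²/(σ² + n·σ₀²) = 199844.7616·1594.4049/1000818.2129 = 318.372970.
Posterior SD = √σₙ² = √(199844.7616·1594.4049/1000818.2129) = 17.8430.

17.8430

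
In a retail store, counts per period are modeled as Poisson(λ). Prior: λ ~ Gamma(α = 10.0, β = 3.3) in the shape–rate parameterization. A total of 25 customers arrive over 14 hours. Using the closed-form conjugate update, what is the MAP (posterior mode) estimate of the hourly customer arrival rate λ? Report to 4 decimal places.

With a Gamma(shape α, rate β) prior, the Poisson likelihood is conjugate: the posterior is Gamma(α + ΣXᵢ, β + n).
Posterior: Gamma(α+S, β+n) = Gamma(10.0+25, 3.3+14) = Gamma(35.0, 17.3).
Mode of Gamma(α,β) for α≥1 is (α−1)/β = 34.0/17.3 = 1.9653.

1.9653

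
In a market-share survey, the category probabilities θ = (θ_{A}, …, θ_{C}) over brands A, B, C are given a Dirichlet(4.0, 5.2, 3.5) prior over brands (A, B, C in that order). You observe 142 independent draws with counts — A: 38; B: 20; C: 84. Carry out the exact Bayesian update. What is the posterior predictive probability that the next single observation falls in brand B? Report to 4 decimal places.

The Dirichlet prior is conjugate to the Multinomial likelihood: each posterior αⱼ = prior αⱼ + observed count nⱼ.
Posterior concentration: (42.0, 25.2, 87.5), total = 154.7.
P(next = B | data) = α_{B}/Σα = 0.1629.

0.1629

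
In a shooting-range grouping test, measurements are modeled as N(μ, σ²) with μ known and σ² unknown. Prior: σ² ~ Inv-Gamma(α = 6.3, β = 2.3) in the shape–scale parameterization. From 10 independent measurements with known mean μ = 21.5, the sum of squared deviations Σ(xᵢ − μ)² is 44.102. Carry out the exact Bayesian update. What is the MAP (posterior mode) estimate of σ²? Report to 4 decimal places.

With known mean μ and an Inverse-Gamma(α, β) prior on σ², the Normal likelihood is conjugate: posterior is Inv-Gamma(α + n/2, β + Σ(xᵢ−μ)²/2).
Posterior: Inv-Gamma(6.3 + 10/2, 2.3 + 44.102/2) = Inv-Gamma(11.30, 24.3510).
Mode = β/(α+1) = 24.3510/12.30 = 1.9798.

1.9798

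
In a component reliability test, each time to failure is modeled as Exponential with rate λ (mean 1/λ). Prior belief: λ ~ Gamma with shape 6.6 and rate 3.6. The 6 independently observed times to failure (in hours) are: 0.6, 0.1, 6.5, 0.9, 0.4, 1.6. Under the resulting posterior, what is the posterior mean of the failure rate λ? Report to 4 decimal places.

With a Gamma(shape α, rate β) prior on the exponential rate λ, the posterior after n observations with total T = Σxᵢ is Gamma(α+n, β+T).
Sum of observations T = 10.1 hours; n = 6.
Posterior: Gamma(6.6+6, 3.6+10.1) = Gamma(12.6, 13.7).
Posterior mean of λ = α/β = 12.6/13.7 = 0.9197.

0.9197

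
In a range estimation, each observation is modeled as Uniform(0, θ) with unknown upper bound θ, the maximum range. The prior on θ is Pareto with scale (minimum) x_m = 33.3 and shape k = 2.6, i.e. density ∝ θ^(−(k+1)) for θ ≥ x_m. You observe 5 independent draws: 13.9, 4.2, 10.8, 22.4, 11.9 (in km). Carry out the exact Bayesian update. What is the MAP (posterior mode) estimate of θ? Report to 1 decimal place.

A Pareto(scale x_m, shape k) prior on the upper bound θ of Uniform(0, θ) is conjugate: posterior is Pareto(max(x_m, max xᵢ), k + n).
Sample maximum = 22.4; prior scale x_m = 33.3 → posterior scale = max = 33.3.
Posterior shape = 2.6 + 5 = 7.6.
The Pareto density is decreasing on [x_m, ∞), so the mode is x_m = 33.3.

33.3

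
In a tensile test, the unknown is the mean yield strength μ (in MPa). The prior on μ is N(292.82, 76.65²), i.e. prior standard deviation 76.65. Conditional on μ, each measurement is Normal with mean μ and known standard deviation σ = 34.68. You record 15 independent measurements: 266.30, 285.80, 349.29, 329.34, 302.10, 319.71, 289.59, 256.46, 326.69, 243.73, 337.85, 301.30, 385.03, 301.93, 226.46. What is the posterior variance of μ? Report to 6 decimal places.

For Normal data with known variance σ², a Normal(μ₀, σ₀²) prior on μ is conjugate. Posterior precision = 1/σ₀² + n/σ²; posterior mean is the precision-weighted average of μ₀ and x̄.
σ₀² = 76.65² = 5875.2225, σ² = 34.68² = 1202.7024; σ² + n·σ₀² = 1202.7024 + 15·5875.2225 = 89331.0399.
Posterior precision = 1/σ₀² + n/σ² = 1/5875.2225 + 15/1202.7024 = (σ² + n·σ₀²)/(σ₀²σ²) = 89331.0399/(5875.2225·1202.7024); posterior variance σₙ² = σ₀²σ²/(σ² + n·σ₀²) = 5875.2225·1202.7024/89331.0399 = 79.100660.

79.100660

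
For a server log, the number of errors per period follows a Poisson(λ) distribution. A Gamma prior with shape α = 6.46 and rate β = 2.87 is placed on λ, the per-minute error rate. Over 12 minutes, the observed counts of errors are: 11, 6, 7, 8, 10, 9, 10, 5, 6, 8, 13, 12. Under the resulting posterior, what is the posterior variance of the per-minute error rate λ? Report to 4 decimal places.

With a Gamma(shape α, rate β) prior, the Poisson likelihood is conjugate: the posterior is Gamma(α + ΣXᵢ, β + n).
Sum of counts S = 105 over n = 12 minutes.
Posterior: Gamma(α+S, β+n) = Gamma(6.46+105, 2.87+12) = Gamma(111.46, 14.87).
Var = α/β² = 111.46/14.87² = 0.5041.

0.5041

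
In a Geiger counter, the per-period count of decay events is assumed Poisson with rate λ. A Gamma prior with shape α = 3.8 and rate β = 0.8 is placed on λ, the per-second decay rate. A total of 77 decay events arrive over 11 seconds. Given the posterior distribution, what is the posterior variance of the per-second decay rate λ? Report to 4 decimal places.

0.5803

With a Gamma(shape α, rate β) prior, the Poisson likelihood is conjugate: the posterior is Gamma(α + ΣXᵢ, β + n).
Posterior: Gamma(α+S, β+n) = Gamma(3.8+77, 0.8+11) = Gamma(80.8, 11.8).
Var = α/β² = 80.8/11.8² = 0.5803.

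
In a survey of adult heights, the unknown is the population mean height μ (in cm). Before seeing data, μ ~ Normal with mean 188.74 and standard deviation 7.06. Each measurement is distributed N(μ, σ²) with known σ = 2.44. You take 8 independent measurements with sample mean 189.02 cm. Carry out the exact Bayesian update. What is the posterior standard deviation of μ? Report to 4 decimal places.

0.8563

For Normal data with known variance σ², a Normal(μ₀, σ₀²) prior on μ is conjugate. Posterior precision = 1/σ₀² + n/σ²; posterior mean is the precision-weighted average of μ₀ and x̄.
σ₀² = 7.06² = 49.8436, σ² = 2.44² = 5.9536; σ² + n·σ₀² = 5.9536 + 8·49.8436 = 404.7024.
Posterior precision = 1/σ₀² + n/σ² = 1/49.8436 + 8/5.9536 = (σ² + n·σ₀²)/(σ₀²σ²) = 404.7024/(49.8436·5.9536); posterior variance σₙ² = σ₀²σ²/(σ² + n·σ₀²) = 49.8436·5.9536/404.7024 = 0.733252.
Posterior SD = √σₙ² = √(49.8436·5.9536/404.7024) = 0.8563.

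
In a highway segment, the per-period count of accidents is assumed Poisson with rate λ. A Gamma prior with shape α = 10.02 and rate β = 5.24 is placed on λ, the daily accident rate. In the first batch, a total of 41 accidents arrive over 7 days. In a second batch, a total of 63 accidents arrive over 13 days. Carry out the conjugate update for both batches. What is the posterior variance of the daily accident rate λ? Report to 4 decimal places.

0.1790

With a Gamma(shape α, rate β) prior, the Poisson likelihood is conjugate: the posterior is Gamma(α + ΣXᵢ, β + n).
After batch 1: Gamma(α+S, β+n) = Gamma(10.02+41, 5.24+7) = Gamma(51.02, 12.24).
After batch 2: Gamma(α+S, β+n) = Gamma(51.02+63, 12.24+13) = Gamma(114.02, 25.24).
Var = α/β² = 114.02/25.24² = 0.1790.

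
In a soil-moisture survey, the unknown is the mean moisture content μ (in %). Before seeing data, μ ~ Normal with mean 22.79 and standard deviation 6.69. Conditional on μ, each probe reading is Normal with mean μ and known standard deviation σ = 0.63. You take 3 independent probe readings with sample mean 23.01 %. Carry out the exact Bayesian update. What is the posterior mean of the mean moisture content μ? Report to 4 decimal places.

23.0094

For Normal data with known variance σ², a Normal(μ₀, σ₀²) prior on μ is conjugate. Posterior precision = 1/σ₀² + n/σ²; posterior mean is the precision-weighted average of μ₀ and x̄.
n·x̄ = 3·23.01 = 69.03.
σ₀² = 6.69² = 44.7561, σ² = 0.63² = 0.3969; σ² + n·σ₀² = 0.3969 + 3·44.7561 = 134.6652.
Posterior mean = (μ₀/σ₀² + n·x̄/σ²)/(1/σ₀² + n/σ²) = (σ²·μ₀ + σ₀²·n·x̄)/(σ² + n·σ₀²) = (0.3969·22.79 + 44.7561·69.03)/134.6652 = 3098.558934/134.6652 = 23.0094.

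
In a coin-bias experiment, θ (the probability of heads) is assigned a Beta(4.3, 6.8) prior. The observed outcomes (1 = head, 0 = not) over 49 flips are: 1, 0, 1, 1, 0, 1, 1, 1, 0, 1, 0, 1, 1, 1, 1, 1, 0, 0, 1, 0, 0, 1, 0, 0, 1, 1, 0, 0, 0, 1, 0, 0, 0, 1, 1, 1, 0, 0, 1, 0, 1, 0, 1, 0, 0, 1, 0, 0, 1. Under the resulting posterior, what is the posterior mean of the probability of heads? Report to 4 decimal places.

The Beta prior is conjugate to a Binomial/Bernoulli likelihood; the update adds successes to α and failures to β.
Posterior: Beta(α+k, β+n−k) = Beta(4.3+25, 6.8+24) = Beta(29.3, 30.8).
Posterior mean = α/(α+β) = 29.3/60.1 = 0.4875.

0.4875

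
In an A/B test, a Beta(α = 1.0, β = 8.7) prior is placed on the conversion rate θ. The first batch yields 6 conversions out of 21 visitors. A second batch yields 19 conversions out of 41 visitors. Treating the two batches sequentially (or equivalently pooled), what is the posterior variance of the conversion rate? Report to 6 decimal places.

The Beta prior is conjugate to a Binomial/Bernoulli likelihood; the update adds successes to α and failures to β.
After batch 1: Beta(1.0+6, 8.7+15) = Beta(7.0, 23.7).
After batch 2: Beta(7.0+19, 23.7+22) = Beta(26.0, 45.7).
Var = αβ/((α+β)²(α+β+1)) = 26.0·45.7/(71.7²·72.7) = 0.003179.

0.003179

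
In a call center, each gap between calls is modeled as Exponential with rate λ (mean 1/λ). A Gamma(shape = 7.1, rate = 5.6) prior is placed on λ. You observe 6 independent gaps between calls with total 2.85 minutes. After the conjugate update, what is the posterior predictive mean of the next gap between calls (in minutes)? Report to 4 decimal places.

0.6983

With a Gamma(shape α, rate β) prior on the exponential rate λ, the posterior after n observations with total T = Σxᵢ is Gamma(α+n, β+T).
Posterior: Gamma(7.1+6, 5.6+2.85) = Gamma(13.1, 8.45).
The predictive distribution for the next observation is Lomax; its mean is β/(α−1) = 8.45/12.1 = 0.6983.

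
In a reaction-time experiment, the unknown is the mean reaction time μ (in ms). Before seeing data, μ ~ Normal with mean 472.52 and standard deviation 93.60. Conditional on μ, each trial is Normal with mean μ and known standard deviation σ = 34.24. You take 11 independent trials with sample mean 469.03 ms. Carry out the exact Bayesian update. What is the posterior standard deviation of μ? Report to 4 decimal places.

10.2615

For Normal data with known variance σ², a Normal(μ₀, σ₀²) prior on μ is conjugate. Posterior precision = 1/σ₀² + n/σ²; posterior mean is the precision-weighted average of μ₀ and x̄.
σ₀² = 93.60² = 8760.96, σ² = 34.24² = 1172.3776; σ² + n·σ₀² = 1172.3776 + 11·8760.96 = 97542.9376.
Posterior precision = 1/σ₀² + n/σ² = 1/8760.96 + 11/1172.3776 = (σ² + n·σ₀²)/(σ₀²σ²) = 97542.9376/(8760.96·1172.3776); posterior variance σₙ² = σ₀²σ²/(σ² + n·σ₀²) = 8760.96·1172.3776/97542.9376 = 105.298790.
Posterior SD = √σₙ² = √(8760.96·1172.3776/97542.9376) = 10.2615.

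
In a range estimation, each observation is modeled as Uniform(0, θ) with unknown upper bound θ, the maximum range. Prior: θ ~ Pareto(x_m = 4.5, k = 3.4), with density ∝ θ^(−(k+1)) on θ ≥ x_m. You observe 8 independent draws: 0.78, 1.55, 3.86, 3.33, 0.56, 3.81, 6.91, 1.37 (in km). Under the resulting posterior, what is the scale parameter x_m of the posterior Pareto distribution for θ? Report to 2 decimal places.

6.91

A Pareto(scale x_m, shape k) prior on the upper bound θ of Uniform(0, θ) is conjugate: posterior is Pareto(max(x_m, max xᵢ), k + n).
Sample maximum = 6.91; prior scale x_m = 4.5 → posterior scale = max = 6.91.
Posterior shape = 3.4 + 8 = 11.4.
Posterior scale x_m = 6.91.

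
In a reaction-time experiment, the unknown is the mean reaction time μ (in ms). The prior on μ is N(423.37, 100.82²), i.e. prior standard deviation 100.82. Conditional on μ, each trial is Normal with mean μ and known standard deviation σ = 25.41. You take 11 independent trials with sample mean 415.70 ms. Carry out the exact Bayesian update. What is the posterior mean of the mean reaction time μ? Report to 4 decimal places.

For Normal data with known variance σ², a Normal(μ₀, σ₀²) prior on μ is conjugate. Posterior precision = 1/σ₀² + n/σ²; posterior mean is the precision-weighted average of μ₀ and x̄.
n·x̄ = 11·415.70 = 4572.7.
σ₀² = 100.82² = 10164.6724, σ² = 25.41² = 645.6681; σ² + n·σ₀² = 645.6681 + 11·10164.6724 = 112457.0645.
Posterior mean = (μ₀/σ₀² + n·x̄/σ²)/(1/σ₀² + n/σ²) = (σ²·μ₀ + σ₀²·n·x̄)/(σ² + n·σ₀²) = (645.6681·423.37 + 10164.6724·4572.7)/112457.0645 = 46753353.986977/112457.0645 = 415.7440.

415.7440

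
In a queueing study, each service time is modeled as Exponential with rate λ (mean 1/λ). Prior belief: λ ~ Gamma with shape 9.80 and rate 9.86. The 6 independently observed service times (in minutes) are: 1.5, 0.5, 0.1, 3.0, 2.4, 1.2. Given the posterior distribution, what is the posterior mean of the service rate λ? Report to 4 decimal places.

With a Gamma(shape α, rate β) prior on the exponential rate λ, the posterior after n observations with total T = Σxᵢ is Gamma(α+n, β+T).
Sum of observations T = 8.7 minutes; n = 6.
Posterior: Gamma(9.80+6, 9.86+8.7) = Gamma(15.80, 18.56).
Posterior mean of λ = α/β = 15.80/18.56 = 0.8513.

0.8513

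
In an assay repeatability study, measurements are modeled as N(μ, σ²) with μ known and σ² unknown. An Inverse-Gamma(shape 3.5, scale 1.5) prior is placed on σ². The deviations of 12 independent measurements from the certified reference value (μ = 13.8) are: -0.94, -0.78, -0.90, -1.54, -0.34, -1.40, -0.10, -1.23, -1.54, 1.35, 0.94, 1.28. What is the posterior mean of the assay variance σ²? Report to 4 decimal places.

With known mean μ and an Inverse-Gamma(α, β) prior on σ², the Normal likelihood is conjugate: posterior is Inv-Gamma(α + n/2, β + Σ(xᵢ−μ)²/2).
Σ(xᵢ−μ)² = (-0.94)² + (-0.78)² + (-0.90)² + (-1.54)² + (-0.34)² + (-1.40)² + (-0.10)² + (-1.23)² + (-1.54)² + (1.35)² + (0.94)² + (1.28)² = 14.9882.
Posterior: Inv-Gamma(3.5 + 12/2, 1.5 + 14.9882/2) = Inv-Gamma(9.50, 8.99410).
E[σ²|data] = β/(α−1) = 8.99410/8.50 = 1.0581.

1.0581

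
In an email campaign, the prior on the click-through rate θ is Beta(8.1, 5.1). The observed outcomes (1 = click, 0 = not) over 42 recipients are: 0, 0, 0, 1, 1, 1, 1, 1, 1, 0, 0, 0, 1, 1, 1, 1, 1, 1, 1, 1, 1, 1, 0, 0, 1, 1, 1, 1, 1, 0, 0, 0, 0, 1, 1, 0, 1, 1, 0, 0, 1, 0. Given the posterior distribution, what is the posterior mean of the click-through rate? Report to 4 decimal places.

0.6178

The Beta prior is conjugate to a Binomial/Bernoulli likelihood; the update adds successes to α and failures to β.
Posterior: Beta(α+k, β+n−k) = Beta(8.1+26, 5.1+16) = Beta(34.1, 21.1).
Posterior mean = α/(α+β) = 34.1/55.2 = 0.6178.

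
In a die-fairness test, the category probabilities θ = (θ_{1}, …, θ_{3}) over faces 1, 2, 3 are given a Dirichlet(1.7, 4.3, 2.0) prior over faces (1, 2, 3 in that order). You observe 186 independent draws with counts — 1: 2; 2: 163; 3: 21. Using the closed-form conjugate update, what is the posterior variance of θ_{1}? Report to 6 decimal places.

The Dirichlet prior is conjugate to the Multinomial likelihood: each posterior αⱼ = prior αⱼ + observed count nⱼ.
Posterior concentration: (3.7, 167.3, 23.0), total = 194.0.
Var[θ_j] = α_j(Σα−α_j)/((Σα)²(Σα+1)) = 3.7·190.3/(194.0²·195.0) = 0.000096.

0.000096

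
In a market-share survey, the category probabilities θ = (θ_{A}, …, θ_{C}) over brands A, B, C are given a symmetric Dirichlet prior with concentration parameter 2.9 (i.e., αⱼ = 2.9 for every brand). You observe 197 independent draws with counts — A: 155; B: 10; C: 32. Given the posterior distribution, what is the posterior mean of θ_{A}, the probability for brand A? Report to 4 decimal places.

0.7676

The Dirichlet prior is conjugate to the Multinomial likelihood: each posterior αⱼ = prior αⱼ + observed count nⱼ.
Posterior concentration: (157.9, 12.9, 34.9), total = 205.7.
E[θ_{A}|data] = α_{A}/Σα = 157.9/205.7 = 0.7676.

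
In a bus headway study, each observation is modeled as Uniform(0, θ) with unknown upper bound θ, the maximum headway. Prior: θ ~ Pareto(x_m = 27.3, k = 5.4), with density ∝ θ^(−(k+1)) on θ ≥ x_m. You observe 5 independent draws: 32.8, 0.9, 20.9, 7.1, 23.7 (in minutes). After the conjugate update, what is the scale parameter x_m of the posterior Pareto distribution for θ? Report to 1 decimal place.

A Pareto(scale x_m, shape k) prior on the upper bound θ of Uniform(0, θ) is conjugate: posterior is Pareto(max(x_m, max xᵢ), k + n).
Sample maximum = 32.8; prior scale x_m = 27.3 → posterior scale = max = 32.8.
Posterior shape = 5.4 + 5 = 10.4.
Posterior scale x_m = 32.8.

32.8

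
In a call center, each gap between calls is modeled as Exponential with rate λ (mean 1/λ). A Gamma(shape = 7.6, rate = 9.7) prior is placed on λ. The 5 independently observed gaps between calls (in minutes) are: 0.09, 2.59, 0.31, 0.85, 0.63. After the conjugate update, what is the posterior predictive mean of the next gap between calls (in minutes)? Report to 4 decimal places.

With a Gamma(shape α, rate β) prior on the exponential rate λ, the posterior after n observations with total T = Σxᵢ is Gamma(α+n, β+T).
Sum of observations T = 4.47 minutes; n = 5.
Posterior: Gamma(7.6+5, 9.7+4.47) = Gamma(12.6, 14.17).
The predictive distribution for the next observation is Lomax; its mean is β/(α−1) = 14.17/11.6 = 1.2216.

1.2216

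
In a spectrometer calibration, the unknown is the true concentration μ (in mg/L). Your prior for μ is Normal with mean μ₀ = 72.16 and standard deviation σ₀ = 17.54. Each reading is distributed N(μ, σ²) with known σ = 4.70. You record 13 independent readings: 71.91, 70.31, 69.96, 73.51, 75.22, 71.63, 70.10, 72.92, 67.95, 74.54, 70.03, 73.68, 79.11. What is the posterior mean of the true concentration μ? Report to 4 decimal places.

For Normal data with known variance σ², a Normal(μ₀, σ₀²) prior on μ is conjugate. Posterior precision = 1/σ₀² + n/σ²; posterior mean is the precision-weighted average of μ₀ and x̄.
Σxᵢ = 71.91 + 70.31 + 69.96 + 73.51 + 75.22 + 71.63 + 70.10 + 72.92 + 67.95 + 74.54 + 70.03 + 73.68 + 79.11 = 940.87, so n·x̄ = 940.87.
σ₀² = 17.54² = 307.6516, σ² = 4.70² = 22.09; σ² + n·σ₀² = 22.09 + 13·307.6516 = 4021.5608.
Posterior mean = (μ₀/σ₀² + n·x̄/σ²)/(1/σ₀² + n/σ²) = (σ²·μ₀ + σ₀²·n·x̄)/(σ² + n·σ₀²) = (22.09·72.16 + 307.6516·940.87)/4021.5608 = 291054.175292/4021.5608 = 72.3734.

72.3734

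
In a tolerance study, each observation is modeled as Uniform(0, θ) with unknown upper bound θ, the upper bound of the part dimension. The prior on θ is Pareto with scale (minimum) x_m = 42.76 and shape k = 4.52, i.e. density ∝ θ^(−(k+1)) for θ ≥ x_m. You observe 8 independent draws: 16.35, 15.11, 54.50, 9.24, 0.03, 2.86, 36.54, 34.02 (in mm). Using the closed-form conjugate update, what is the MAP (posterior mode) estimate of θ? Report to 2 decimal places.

A Pareto(scale x_m, shape k) prior on the upper bound θ of Uniform(0, θ) is conjugate: posterior is Pareto(max(x_m, max xᵢ), k + n).
Sample maximum = 54.50; prior scale x_m = 42.76 → posterior scale = max = 54.50.
Posterior shape = 4.52 + 8 = 12.52.
The Pareto density is decreasing on [x_m, ∞), so the mode is x_m = 54.50.

54.50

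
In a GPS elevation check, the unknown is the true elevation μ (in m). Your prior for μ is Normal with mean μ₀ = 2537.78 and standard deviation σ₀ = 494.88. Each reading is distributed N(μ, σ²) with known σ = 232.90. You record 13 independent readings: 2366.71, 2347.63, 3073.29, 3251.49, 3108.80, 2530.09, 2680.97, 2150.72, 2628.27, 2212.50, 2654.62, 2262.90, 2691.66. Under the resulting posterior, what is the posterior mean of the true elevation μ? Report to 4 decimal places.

2611.0328

For Normal data with known variance σ², a Normal(μ₀, σ₀²) prior on μ is conjugate. Posterior precision = 1/σ₀² + n/σ²; posterior mean is the precision-weighted average of μ₀ and x̄.
Σxᵢ = 2366.71 + 2347.63 + 3073.29 + 3251.49 + 3108.80 + 2530.09 + 2680.97 + 2150.72 + 2628.27 + 2212.50 + 2654.62 + 2262.90 + 2691.66 = 33959.65, so n·x̄ = 33959.65.
σ₀² = 494.88² = 244906.2144, σ² = 232.90² = 54242.41; σ² + n·σ₀² = 54242.41 + 13·244906.2144 = 3238023.1972.
Posterior mean = (μ₀/σ₀² + n·x̄/σ²)/(1/σ₀² + n/σ²) = (σ²·μ₀ + σ₀²·n·x̄)/(σ² + n·σ₀²) = (54242.41·2537.78 + 244906.2144·33959.65)/3238023.1972 = 8454584627.09876/3238023.1972 = 2611.0328.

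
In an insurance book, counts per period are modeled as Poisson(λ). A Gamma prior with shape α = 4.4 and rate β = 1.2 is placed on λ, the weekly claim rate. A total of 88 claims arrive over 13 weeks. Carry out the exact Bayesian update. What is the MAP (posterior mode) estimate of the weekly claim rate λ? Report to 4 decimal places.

6.4366

With a Gamma(shape α, rate β) prior, the Poisson likelihood is conjugate: the posterior is Gamma(α + ΣXᵢ, β + n).
Posterior: Gamma(α+S, β+n) = Gamma(4.4+88, 1.2+13) = Gamma(92.4, 14.2).
Mode of Gamma(α,β) for α≥1 is (α−1)/β = 91.4/14.2 = 6.4366.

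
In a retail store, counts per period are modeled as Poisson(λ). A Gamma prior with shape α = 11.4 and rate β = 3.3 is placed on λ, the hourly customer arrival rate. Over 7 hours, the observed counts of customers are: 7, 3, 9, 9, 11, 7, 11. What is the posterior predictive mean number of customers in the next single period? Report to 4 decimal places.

6.6408

With a Gamma(shape α, rate β) prior, the Poisson likelihood is conjugate: the posterior is Gamma(α + ΣXᵢ, β + n).
Sum of counts S = 57 over n = 7 hours.
Posterior: Gamma(α+S, β+n) = Gamma(11.4+57, 3.3+7) = Gamma(68.4, 10.3).
The predictive distribution for one future period is NegBinom with mean α/β = 6.6408.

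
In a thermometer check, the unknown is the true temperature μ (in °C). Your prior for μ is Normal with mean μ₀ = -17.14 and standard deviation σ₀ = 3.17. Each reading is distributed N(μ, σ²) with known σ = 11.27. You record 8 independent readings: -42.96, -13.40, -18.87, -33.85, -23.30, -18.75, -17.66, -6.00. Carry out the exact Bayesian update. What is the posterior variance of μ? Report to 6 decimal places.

6.153880

For Normal data with known variance σ², a Normal(μ₀, σ₀²) prior on μ is conjugate. Posterior precision = 1/σ₀² + n/σ²; posterior mean is the precision-weighted average of μ₀ and x̄.
σ₀² = 3.17² = 10.0489, σ² = 11.27² = 127.0129; σ² + n·σ₀² = 127.0129 + 8·10.0489 = 207.4041.
Posterior precision = 1/σ₀² + n/σ² = 1/10.0489 + 8/127.0129 = (σ² + n·σ₀²)/(σ₀²σ²) = 207.4041/(10.0489·127.0129); posterior variance σₙ² = σ₀²σ²/(σ² + n·σ₀²) = 10.0489·127.0129/207.4041 = 6.153880.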